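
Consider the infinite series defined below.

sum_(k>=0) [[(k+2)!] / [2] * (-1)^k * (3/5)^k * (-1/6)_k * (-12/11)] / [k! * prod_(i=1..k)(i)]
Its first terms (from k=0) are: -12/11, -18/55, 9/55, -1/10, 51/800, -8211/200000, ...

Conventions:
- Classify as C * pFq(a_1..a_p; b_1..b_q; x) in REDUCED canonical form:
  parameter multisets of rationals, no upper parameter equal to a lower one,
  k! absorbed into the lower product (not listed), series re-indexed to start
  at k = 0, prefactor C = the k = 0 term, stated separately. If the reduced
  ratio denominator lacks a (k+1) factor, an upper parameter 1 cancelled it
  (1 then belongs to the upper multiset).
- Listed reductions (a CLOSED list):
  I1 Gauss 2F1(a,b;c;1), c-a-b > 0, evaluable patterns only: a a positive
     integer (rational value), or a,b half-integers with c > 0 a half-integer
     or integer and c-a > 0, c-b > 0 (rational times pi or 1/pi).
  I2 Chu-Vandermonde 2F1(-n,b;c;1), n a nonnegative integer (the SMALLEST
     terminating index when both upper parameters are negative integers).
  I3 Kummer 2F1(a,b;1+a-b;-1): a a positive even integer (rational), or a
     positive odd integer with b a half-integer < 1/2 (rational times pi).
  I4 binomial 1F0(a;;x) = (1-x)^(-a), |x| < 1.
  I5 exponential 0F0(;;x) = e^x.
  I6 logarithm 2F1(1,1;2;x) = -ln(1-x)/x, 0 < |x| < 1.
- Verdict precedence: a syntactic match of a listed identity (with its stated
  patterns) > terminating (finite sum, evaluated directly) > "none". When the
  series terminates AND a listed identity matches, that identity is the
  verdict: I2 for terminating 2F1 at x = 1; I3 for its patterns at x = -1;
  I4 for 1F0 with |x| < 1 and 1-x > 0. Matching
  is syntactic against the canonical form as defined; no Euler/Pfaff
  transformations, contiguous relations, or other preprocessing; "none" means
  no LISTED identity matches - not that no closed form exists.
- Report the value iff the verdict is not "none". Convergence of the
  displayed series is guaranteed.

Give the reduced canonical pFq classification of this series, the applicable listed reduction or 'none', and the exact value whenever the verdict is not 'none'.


Reduced: x = -3/5, 2F1, upper = {-1/6, 3}, lower = {1}, C = -12/11. Verdict: none. A 2F1 with upper {-1/6, 3} fits none of I1-I6 at x = -3/5; the sum runs forever.

Key observation: from the first term -12/11: the (-1)^k factor (C = -12/11, x = -3/5) folds into the argument's sign.
Step ratio: r(k) = (-3/5) * (k-1/6) (k+3) / [(k+1) (k+1)] - rational; roots negated = parameters, x = (-3/5), C = -12/11.


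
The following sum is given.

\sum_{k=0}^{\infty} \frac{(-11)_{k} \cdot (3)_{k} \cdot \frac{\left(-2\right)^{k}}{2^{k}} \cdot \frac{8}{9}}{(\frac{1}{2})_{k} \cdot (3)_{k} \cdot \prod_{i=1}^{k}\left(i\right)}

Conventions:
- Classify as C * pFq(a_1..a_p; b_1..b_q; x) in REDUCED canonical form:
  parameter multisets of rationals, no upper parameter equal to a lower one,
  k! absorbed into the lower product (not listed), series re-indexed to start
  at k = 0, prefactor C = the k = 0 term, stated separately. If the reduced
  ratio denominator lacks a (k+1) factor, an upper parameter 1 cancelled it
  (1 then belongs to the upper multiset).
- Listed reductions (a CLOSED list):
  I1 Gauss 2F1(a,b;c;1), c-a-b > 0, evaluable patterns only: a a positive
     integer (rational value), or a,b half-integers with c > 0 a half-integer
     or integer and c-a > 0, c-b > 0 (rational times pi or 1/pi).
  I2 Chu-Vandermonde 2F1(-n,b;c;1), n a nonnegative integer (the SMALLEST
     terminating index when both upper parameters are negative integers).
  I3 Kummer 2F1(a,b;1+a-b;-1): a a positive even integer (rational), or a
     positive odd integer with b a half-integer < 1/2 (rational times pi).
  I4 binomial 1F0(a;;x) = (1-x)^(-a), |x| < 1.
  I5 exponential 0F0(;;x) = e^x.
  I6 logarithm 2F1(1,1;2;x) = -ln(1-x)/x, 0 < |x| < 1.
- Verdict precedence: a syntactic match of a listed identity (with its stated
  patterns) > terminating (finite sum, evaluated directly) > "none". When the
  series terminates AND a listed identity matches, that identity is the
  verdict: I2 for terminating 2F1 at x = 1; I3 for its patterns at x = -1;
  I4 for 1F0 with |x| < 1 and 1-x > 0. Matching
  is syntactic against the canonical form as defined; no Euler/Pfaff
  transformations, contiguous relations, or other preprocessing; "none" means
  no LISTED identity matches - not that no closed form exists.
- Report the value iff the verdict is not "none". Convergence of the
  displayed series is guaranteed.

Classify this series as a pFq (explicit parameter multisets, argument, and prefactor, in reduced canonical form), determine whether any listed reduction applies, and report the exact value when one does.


Reduced: x = -1, 1F1, upper = {-11}, lower = {\frac{1}{2}}, C = \frac{8}{9}. Verdict: terminating - no listed pattern fits, but -11 in the upper list cuts the series at k = 11; direct evaluation. Value: \frac{27877242601576}{123743795175}.

The tell: from the first term \frac{8}{9}: the parameter 3 appears in both the upper and lower lists and cancels.
Step ratio: r(k) = -1 * (k-11) / [(k+\frac{1}{2}) (k+1)] - poly over poly, x = -1 from leading terms; C = \frac{8}{9} at k = 0.


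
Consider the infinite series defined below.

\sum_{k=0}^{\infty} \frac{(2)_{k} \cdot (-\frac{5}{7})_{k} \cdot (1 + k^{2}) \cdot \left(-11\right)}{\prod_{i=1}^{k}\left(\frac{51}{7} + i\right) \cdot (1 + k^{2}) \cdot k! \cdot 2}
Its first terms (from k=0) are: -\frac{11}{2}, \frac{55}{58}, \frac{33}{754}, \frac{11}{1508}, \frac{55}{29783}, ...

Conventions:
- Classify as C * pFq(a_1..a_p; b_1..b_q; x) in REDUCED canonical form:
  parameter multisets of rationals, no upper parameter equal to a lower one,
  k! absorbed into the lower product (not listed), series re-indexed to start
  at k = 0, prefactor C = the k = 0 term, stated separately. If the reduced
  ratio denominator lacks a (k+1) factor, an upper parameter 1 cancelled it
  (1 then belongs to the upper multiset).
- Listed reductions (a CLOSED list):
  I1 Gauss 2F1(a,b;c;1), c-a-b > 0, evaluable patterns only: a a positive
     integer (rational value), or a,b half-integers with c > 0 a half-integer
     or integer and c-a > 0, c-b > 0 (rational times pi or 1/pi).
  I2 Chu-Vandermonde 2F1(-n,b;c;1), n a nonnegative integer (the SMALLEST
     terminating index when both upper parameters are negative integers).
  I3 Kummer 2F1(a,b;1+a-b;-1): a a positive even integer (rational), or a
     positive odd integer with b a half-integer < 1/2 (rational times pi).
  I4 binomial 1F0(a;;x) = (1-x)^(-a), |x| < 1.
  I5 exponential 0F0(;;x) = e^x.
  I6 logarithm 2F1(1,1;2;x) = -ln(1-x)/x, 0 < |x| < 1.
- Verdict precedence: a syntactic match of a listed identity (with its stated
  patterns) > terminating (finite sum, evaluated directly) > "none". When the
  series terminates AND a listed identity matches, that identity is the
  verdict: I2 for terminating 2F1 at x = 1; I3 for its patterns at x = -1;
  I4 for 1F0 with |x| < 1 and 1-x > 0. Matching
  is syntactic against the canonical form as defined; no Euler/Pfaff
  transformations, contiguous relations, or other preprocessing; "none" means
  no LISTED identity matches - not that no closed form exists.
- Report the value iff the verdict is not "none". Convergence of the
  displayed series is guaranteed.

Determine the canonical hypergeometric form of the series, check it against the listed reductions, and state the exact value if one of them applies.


Structural cue: with t_0 = -\frac{11}{2}, k^2 + 1 divides numerator and denominator alike; prefactor -11/2 after cancelling.
Step ratio: r(k) = 1 * (k-\frac{5}{7}) (k+2) / [(k+\frac{58}{7}) (k+1)] - rational in k, leading ratio 1; with t_0 = -\frac{11}{2}, classification follows.

x = 1 here; the reduced form reads 2F1, upper {-\frac{5}{7}, 2}, lower {\frac{58}{7}}, C = -\frac{11}{2}. Verdict: Gauss (I1, integer-parameter pattern) applies (x = 1: the Gamma ratio telescopes since c-a-b = 7 > 0 and a = 2 in Z>0). Value: -\frac{6171}{1372}.


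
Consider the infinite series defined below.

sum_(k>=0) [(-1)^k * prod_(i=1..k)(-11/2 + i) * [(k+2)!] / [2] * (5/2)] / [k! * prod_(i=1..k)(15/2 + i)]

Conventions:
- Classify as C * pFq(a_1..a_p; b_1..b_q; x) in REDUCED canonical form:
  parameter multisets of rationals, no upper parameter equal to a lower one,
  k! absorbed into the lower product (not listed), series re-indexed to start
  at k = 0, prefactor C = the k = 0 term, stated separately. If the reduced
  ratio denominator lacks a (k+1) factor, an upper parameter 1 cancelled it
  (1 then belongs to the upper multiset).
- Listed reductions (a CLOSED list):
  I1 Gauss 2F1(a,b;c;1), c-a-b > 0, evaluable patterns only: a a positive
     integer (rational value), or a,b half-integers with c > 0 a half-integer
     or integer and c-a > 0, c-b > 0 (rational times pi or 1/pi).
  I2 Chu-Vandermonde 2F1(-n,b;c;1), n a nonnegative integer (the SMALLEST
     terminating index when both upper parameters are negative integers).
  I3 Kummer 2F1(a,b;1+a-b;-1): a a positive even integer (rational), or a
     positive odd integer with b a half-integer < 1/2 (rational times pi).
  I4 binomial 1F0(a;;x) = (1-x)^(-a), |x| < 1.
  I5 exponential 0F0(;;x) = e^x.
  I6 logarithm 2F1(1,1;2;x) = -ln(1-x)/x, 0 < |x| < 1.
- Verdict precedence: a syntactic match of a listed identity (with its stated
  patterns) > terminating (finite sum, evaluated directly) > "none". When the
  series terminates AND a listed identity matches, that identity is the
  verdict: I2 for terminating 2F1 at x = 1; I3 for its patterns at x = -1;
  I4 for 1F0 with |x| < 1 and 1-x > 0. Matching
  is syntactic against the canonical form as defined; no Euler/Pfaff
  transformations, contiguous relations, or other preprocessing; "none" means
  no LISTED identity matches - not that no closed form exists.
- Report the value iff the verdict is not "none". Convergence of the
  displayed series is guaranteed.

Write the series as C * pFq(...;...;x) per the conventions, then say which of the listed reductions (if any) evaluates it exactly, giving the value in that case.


First insight: from the first term 5/2: the running product (C = 5/2) telescopes to a rising factorial.
Step ratio: r(k) = (-1) * (k-9/2) (k+3) / [(k+17/2) (k+1)] - rational in k, leading ratio (-1); with t_0 = 5/2, classification follows.

The series (x = -1) is 2F1: upper {-9/2, 3}, lower {17/2}, prefactor 5/2. Verdict: this is the Kummer evaluation I3 (x = -1; c = 17/2 equals 1+a-b for upper {-9/2, 3}: listed pattern). Its exact value is (225225/65536) * pi.


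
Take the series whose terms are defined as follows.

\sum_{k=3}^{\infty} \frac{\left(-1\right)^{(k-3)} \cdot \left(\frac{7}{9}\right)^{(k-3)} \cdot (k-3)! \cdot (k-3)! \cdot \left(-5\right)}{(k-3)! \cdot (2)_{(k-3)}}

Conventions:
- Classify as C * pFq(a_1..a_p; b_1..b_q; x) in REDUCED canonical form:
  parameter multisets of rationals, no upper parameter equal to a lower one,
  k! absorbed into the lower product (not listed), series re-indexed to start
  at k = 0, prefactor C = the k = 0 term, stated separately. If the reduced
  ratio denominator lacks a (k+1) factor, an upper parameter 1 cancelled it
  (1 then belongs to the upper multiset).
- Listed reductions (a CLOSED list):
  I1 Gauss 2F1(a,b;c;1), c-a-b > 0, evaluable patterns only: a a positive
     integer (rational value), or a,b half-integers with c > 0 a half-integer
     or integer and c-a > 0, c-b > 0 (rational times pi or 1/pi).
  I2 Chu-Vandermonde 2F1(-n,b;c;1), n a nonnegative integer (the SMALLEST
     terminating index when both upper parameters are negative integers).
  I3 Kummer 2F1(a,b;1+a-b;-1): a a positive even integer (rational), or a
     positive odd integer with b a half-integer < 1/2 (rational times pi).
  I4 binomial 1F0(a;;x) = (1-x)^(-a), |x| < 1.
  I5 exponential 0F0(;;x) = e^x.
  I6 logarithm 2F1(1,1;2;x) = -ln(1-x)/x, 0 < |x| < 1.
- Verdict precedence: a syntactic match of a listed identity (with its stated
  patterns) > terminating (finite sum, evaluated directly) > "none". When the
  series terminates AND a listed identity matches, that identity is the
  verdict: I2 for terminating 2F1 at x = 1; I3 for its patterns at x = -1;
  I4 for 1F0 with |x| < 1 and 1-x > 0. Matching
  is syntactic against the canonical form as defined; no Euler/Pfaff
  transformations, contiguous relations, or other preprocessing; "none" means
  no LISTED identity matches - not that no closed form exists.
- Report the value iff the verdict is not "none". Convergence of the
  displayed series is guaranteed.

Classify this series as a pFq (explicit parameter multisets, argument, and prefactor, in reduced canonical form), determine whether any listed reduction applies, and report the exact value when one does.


With C = -5: the canonical form is 2F1(1, 1; 2; -\frac{7}{9}). Verdict: the logarithmic series (I6) fires (the logarithm: parameters (1,1;2), x = -\frac{7}{9}). Sum: \left(-\frac{45}{7}\right) \cdot \ln\left(\frac{16}{9}\right).

First insight: from the first term -5: the (-1)^k factor (prefactor -5) folds into the argument's sign.
Consecutive-term ratio: r(k) = -\frac{7}{9} * (k+1) (k+1) / [(k+2) (k+1)] - poly over poly, x = -\frac{7}{9} from leading terms; C = -5 at k = 0.


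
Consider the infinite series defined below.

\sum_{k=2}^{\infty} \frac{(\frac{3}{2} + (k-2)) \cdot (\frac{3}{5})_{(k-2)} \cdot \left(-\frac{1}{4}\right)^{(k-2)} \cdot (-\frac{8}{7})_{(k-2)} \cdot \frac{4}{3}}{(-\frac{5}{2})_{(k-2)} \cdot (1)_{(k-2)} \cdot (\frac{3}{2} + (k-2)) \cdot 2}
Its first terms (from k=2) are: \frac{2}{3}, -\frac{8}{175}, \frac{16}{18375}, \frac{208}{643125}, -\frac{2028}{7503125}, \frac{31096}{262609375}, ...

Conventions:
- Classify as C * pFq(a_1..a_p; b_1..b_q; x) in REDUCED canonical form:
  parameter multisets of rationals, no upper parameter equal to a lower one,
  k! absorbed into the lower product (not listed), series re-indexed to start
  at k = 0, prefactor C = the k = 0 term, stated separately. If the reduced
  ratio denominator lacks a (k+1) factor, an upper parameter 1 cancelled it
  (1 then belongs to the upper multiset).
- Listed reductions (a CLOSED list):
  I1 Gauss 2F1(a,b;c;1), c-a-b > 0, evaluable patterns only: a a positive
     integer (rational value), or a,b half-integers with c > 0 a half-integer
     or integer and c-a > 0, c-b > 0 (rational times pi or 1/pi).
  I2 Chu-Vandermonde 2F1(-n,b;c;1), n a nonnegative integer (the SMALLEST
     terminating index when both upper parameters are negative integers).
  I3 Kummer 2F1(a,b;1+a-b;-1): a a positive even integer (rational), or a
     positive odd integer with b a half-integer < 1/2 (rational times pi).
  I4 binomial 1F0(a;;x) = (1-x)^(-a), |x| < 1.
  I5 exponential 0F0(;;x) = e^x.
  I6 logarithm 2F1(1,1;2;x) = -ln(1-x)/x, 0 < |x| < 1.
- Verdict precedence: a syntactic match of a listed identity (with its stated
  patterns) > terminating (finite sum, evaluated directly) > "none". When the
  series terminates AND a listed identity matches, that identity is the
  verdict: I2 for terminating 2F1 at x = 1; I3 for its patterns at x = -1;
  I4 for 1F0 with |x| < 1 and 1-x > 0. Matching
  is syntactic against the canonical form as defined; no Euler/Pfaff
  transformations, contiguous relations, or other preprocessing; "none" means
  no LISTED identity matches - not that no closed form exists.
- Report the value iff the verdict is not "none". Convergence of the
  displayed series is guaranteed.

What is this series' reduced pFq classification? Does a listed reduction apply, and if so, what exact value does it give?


This is \frac{2}{3} * 2F1(-\frac{8}{7}, \frac{3}{5}; -\frac{5}{2}; -\frac{1}{4}) in reduced canonical form. Verdict: no listed reduction: x = -\frac{1}{4} and upper {-\frac{8}{7}, \frac{3}{5}} fail every I1-I6 pattern.

Key observation: t_0 being \frac{2}{3}, k + 3/2 divides numerator and denominator alike; prefactor 2/3 after cancelling.
Step ratio: r(k) = -\frac{1}{4} * (k-\frac{8}{7}) (k+\frac{3}{5}) / [(k-\frac{5}{2}) (k+1)] - rational in k, leading ratio -\frac{1}{4}; with t_0 = \frac{2}{3}, classification follows.


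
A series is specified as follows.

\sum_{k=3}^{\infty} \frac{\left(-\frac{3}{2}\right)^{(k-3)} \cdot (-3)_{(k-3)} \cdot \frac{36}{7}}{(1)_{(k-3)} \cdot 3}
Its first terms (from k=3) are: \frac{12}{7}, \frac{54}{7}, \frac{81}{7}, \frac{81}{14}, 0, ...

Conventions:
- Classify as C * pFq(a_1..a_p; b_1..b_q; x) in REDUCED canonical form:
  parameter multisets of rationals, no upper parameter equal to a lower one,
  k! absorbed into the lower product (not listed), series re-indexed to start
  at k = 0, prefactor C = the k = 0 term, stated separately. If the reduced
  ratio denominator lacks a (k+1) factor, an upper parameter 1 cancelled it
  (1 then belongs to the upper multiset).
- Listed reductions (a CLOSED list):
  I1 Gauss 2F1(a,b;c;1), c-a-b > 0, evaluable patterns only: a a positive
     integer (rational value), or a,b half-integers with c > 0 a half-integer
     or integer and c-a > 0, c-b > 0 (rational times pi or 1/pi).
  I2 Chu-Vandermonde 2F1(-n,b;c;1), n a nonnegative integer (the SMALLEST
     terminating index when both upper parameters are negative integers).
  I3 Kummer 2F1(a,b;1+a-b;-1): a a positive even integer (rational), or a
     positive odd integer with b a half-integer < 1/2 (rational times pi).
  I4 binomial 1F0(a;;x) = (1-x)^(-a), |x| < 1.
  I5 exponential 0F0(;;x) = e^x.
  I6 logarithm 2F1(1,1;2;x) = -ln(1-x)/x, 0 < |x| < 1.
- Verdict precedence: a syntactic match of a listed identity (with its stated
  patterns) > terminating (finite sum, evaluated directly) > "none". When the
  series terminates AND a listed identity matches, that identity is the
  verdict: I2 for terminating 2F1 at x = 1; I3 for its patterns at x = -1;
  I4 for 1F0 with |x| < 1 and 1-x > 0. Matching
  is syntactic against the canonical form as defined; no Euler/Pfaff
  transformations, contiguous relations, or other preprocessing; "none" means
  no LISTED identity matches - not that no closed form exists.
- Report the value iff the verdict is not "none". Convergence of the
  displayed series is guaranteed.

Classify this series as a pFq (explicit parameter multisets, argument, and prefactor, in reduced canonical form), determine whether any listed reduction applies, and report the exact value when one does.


The tell: x = -\frac{3}{2} and the constant factors (prefactor 12/7) combine into one prefactor.
Adjacent-term ratio: r(k) = -\frac{3}{2} * (k-3) / [(k+1)] ; factor over Q: parameters, x = -\frac{3}{2}, and C = \frac{12}{7}.

At argument -\frac{3}{2}: a 1F0 with upper {-3}, lower {-}, scaled by C = \frac{12}{7}. Verdict: terminating (-3 upstairs). 4 nonzero terms in all; added directly. Hence: \frac{375}{14}.


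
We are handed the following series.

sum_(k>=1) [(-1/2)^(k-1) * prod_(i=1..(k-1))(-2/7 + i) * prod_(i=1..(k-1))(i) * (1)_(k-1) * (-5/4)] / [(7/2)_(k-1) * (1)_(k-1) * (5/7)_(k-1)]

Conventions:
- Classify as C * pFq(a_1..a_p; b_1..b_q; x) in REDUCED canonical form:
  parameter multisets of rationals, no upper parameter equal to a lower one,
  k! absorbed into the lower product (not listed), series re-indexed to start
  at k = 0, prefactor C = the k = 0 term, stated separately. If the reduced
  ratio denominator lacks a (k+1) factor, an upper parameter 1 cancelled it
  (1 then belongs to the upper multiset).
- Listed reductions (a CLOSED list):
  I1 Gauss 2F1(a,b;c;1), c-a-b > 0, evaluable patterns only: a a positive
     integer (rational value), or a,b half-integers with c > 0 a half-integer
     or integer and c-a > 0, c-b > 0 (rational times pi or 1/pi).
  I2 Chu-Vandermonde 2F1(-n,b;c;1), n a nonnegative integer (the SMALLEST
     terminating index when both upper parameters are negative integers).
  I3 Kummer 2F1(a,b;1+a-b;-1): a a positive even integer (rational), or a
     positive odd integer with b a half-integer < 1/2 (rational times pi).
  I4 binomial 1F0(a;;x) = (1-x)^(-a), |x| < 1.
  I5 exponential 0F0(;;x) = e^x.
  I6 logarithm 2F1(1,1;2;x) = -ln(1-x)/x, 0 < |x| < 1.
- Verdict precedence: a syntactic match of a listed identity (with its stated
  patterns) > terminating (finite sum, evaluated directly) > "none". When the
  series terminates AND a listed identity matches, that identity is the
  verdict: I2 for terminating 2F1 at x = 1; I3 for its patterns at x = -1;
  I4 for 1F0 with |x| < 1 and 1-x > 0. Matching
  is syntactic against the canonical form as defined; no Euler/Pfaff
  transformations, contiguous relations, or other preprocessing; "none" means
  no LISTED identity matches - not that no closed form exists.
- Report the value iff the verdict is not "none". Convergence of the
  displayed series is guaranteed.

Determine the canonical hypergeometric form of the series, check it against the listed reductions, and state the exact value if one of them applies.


Prefactor -5/4, argument -1/2: 2F1 with upper {1, 1} over lower {7/2}. Verdict: none - this 2F1 at x = -1/2 matches no listed pattern, and upper {1, 1} holds no stopper.

The tell: with t_0 = -5/4, the parameter 5/7 appears in both the upper and lower lists and cancels.
Term ratio: r(k) = (-1/2) * (k+1) (k+1) / [(k+7/2) (k+1)] - rational in k, leading ratio (-1/2); with t_0 = -5/4, classification follows.


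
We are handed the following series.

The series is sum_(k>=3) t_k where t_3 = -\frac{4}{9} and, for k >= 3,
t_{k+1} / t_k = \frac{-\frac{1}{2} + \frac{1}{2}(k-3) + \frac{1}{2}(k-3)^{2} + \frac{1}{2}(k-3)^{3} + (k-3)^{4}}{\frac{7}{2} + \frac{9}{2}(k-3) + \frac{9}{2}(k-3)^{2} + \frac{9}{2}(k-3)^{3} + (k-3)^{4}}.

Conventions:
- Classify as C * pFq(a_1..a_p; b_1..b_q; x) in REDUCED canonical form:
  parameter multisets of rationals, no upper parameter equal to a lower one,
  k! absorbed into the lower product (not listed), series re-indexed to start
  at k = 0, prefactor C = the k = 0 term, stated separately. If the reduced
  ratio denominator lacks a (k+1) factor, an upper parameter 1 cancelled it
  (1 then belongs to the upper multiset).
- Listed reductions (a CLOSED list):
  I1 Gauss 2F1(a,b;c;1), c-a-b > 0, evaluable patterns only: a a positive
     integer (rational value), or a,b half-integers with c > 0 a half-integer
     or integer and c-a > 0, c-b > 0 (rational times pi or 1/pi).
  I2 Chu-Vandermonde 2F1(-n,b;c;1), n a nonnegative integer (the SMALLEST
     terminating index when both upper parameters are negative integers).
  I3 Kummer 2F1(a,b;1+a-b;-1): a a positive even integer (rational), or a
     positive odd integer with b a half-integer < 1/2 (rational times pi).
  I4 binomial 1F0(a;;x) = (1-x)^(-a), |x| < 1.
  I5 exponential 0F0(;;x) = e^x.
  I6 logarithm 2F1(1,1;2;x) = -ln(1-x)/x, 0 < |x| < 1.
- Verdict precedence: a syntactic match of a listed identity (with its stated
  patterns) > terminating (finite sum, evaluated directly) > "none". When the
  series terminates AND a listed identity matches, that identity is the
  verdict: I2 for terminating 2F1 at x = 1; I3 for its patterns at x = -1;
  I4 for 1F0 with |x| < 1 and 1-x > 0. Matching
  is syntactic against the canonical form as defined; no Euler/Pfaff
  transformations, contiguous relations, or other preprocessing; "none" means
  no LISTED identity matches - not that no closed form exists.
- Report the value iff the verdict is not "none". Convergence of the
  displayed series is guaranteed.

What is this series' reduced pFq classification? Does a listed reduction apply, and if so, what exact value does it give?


Key observation: x = 1 and factor the ratio over Q (C = -4/9, x = 1): negated roots = parameters.
Consecutive-term ratio: r(k) = 1 * (k-\frac{1}{2}) (k+1) / [(k+\frac{7}{2}) (k+1)] - rational in k. x = 1; t_0 = -\frac{4}{9}; negate the roots.

Reduced: x = 1, 2F1, upper = {-\frac{1}{2}, 1}, lower = {\frac{7}{2}}, C = -\frac{4}{9}. Verdict: this is Gauss (I1, integer-parameter pattern) (x = 1: the Gamma ratio telescopes since c-a-b = 3 > 0 and a = 1 in Z>0). Sum: -\frac{10}{27}.


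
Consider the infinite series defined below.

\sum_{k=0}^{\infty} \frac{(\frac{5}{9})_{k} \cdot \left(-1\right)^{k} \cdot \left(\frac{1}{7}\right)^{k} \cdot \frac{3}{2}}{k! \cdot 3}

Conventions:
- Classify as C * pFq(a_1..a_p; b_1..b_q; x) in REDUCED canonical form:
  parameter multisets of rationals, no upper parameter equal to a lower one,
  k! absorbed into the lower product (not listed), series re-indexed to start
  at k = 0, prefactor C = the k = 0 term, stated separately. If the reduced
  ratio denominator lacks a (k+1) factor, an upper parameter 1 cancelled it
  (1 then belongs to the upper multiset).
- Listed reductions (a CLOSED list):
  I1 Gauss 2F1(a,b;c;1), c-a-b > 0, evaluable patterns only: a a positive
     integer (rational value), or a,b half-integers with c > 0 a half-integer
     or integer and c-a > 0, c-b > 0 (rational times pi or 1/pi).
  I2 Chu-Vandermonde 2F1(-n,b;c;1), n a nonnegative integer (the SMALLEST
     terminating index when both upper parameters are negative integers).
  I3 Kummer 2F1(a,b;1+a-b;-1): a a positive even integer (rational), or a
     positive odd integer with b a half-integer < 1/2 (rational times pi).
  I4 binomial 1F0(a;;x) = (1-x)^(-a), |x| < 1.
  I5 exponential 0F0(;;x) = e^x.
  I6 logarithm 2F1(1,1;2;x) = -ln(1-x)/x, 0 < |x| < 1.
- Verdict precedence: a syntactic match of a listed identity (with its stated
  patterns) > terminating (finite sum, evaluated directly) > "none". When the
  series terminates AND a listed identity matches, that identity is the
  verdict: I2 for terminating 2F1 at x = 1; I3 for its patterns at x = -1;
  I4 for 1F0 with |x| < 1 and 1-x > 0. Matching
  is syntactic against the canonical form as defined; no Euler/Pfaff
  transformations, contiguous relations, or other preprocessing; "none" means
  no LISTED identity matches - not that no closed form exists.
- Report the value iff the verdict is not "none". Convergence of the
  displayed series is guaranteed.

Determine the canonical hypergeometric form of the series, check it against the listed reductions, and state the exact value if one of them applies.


At argument -\frac{1}{7}: a 1F0 with upper {\frac{5}{9}}, lower {-}, scaled by C = \frac{1}{2}. Verdict at x = -\frac{1}{7}: the I4 binomial reduction matches (the 1F0 binomial series: exponent -5/9, x = -\frac{1}{7}). Exact value: \frac{1}{2} \cdot \left(\frac{8}{7}\right)^{-\frac{5}{9}}.

Structural cue: t_0 = \frac{1}{2} here, and the constant factors (prefactor 1/2) combine into one prefactor.
Consecutive-term ratio: r(k) = -\frac{1}{7} * (k+\frac{5}{9}) / [(k+1)] - poly over poly, x = -\frac{1}{7} from leading terms; C = \frac{1}{2} at k = 0.


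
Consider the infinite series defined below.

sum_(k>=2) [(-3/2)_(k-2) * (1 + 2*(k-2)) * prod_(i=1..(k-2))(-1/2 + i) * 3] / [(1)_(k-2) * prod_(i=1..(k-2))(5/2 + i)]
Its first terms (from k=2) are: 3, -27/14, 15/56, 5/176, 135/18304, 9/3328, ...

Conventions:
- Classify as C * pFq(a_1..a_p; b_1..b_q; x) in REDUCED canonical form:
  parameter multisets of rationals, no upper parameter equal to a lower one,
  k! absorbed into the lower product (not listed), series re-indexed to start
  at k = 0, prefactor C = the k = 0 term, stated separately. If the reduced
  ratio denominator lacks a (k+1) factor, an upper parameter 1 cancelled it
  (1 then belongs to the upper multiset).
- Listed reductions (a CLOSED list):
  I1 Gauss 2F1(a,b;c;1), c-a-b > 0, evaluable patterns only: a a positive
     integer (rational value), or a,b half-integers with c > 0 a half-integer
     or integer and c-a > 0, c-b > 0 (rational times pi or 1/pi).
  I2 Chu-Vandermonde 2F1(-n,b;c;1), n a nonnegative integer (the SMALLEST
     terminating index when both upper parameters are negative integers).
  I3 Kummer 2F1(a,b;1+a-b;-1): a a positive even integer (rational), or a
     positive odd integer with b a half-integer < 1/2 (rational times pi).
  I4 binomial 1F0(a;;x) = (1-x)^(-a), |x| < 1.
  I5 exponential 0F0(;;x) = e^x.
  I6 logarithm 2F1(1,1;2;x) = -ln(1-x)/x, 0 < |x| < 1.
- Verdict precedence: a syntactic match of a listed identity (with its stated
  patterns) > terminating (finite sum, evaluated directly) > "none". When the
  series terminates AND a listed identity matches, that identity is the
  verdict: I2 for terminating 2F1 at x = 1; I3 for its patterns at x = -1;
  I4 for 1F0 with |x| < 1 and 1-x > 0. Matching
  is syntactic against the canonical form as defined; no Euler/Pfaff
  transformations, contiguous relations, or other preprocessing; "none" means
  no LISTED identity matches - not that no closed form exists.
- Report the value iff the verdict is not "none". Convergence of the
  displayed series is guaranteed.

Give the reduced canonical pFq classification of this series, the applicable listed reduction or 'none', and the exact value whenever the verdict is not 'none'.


Canonical form: C = 3 times 2F1 with upper {-3/2, 3/2}, lower {7/2}, x = 1. Verdict: Gauss's theorem I1 (half-integer case) matches (x = 1; upper {-3/2, 3/2} half-integers, c = 7/2 in the evaluable pattern). Hence: (225/512) * pi.

Structural cue: from the first term 3: (1)_k (C = 3) is k! itself.
Step ratio: r(k) = 1 * (k-3/2) (k+3/2) / [(k+7/2) (k+1)] - rational in k. x = 1; t_0 = 3; negate the roots.


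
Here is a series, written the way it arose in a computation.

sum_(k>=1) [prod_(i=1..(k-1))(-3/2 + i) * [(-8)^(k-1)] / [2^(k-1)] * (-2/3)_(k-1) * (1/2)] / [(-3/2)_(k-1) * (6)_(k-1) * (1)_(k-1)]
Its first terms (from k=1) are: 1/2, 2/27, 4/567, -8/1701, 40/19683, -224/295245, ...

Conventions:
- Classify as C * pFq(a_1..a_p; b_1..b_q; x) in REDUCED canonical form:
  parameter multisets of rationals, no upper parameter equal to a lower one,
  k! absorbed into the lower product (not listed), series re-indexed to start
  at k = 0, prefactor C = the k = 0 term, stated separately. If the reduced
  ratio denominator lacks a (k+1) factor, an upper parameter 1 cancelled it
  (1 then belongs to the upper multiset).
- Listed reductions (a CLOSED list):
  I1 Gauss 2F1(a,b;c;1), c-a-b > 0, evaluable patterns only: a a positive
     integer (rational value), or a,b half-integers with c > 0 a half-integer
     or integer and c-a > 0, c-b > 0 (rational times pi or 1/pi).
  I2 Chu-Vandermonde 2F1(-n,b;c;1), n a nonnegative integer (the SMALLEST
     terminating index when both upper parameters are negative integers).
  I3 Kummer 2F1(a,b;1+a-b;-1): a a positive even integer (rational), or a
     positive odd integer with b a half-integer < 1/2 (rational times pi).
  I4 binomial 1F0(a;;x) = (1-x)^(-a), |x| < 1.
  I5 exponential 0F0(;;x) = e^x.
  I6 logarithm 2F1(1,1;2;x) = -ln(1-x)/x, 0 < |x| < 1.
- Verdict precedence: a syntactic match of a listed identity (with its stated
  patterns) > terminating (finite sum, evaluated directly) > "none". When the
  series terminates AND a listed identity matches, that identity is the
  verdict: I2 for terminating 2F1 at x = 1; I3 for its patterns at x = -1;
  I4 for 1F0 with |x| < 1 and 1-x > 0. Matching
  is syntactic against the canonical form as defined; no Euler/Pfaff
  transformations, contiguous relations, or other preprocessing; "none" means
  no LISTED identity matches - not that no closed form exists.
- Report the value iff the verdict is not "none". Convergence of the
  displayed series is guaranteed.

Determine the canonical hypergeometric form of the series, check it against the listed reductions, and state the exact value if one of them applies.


Reduced: x = -4, 2F2, upper = {-2/3, -1/2}, lower = {-3/2, 6}, C = 1/2. Verdict: none (x = -4): each listed identity misses the multisets {-2/3, -1/2} ; {-3/2, 6}.

The tell: with t_0 = 1/2, the two k-th powers (C = 1/2, x = -4) combine into one argument.
Step ratio: r(k) = (-4) * (k-2/3) (k-1/2) / [(k-3/2) (k+6) (k+1)] - poly over poly, x = (-4) from leading terms; C = 1/2 at k = 0.


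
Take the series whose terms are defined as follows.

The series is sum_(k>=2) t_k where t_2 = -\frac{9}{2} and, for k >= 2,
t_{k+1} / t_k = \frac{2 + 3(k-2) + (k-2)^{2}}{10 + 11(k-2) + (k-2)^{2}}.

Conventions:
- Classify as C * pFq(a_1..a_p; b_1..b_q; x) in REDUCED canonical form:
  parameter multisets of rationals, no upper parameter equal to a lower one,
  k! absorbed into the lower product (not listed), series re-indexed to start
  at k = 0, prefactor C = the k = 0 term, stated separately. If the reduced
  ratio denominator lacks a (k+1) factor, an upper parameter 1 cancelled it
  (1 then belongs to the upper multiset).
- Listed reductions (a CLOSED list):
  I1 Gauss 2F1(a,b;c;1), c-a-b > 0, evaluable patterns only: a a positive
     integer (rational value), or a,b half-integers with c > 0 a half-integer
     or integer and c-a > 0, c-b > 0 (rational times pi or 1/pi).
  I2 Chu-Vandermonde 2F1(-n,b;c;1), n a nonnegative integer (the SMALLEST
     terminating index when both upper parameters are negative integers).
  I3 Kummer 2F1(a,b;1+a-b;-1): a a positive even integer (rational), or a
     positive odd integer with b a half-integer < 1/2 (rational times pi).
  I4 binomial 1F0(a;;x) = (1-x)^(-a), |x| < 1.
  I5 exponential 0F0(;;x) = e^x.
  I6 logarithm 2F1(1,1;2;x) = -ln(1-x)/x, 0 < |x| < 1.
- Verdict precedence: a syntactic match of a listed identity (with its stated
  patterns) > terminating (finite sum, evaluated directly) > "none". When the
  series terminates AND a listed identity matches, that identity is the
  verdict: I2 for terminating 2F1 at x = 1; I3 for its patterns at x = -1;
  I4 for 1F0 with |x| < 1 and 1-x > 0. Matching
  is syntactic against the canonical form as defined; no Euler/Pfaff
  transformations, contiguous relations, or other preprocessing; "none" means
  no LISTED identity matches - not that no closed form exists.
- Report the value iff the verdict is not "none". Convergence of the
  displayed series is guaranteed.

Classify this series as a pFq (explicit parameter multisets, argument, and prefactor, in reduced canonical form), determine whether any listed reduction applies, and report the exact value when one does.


Prefactor -\frac{9}{2}, argument 1: 2F1 with upper {1, 2} over lower {10}. Verdict: Gauss (I1, integer-parameter pattern) applies (x = 1: the Gamma ratio telescopes since c-a-b = 7 > 0 and a = 1 in Z>0). Sum: -\frac{81}{14}.

First insight: t_0 = -\frac{9}{2} here, and roots of the ratio polynomials (C = -9/2) are the negated parameters.
Ratio: r(k) = 1 * (k+1) (k+2) / [(k+10) (k+1)] - poly over poly, x = 1 from leading terms; C = -\frac{9}{2} at k = 0.


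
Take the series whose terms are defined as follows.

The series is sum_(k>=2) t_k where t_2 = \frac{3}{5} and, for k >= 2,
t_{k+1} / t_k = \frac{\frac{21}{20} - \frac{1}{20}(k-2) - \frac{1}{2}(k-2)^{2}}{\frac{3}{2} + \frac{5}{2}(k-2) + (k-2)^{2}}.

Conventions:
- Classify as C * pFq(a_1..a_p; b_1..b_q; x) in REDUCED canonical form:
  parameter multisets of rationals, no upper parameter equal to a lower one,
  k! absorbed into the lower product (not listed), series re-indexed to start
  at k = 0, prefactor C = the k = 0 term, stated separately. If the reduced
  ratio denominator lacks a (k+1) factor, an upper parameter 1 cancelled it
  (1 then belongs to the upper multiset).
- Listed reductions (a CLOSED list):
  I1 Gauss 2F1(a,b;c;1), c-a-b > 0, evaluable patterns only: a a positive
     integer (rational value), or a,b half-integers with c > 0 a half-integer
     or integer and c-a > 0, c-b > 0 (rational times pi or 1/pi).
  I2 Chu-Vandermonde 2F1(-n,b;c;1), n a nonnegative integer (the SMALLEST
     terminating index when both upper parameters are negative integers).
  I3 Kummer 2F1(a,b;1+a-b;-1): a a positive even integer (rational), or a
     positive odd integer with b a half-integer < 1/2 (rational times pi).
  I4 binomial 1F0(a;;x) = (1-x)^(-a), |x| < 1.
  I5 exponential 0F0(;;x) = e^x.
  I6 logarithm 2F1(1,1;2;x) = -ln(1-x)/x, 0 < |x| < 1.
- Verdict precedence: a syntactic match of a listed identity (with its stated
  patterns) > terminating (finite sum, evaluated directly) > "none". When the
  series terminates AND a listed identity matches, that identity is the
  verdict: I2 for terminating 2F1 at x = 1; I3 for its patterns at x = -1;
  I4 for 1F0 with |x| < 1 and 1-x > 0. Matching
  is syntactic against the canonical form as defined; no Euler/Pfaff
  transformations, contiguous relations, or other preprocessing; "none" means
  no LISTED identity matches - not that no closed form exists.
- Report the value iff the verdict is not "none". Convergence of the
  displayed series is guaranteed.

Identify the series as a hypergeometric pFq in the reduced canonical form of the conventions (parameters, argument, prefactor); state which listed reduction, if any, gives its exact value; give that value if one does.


With C = \frac{3}{5}: the canonical form is 1F0(-\frac{7}{5}; -; -\frac{1}{2}). Verdict: the binomial series (I4) applies (the 1F0 binomial series: exponent 7/5, x = -\frac{1}{2}). Value: \frac{3}{5} \cdot \left(\frac{3}{2}\right)^{\frac{7}{5}}.

Key observation: x = -\frac{1}{2} and factor the ratio over Q (C = 3/5): negated roots = parameters.
Term ratio: r(k) = -\frac{1}{2} * (k-\frac{7}{5}) / [(k+1)] - rational in k, leading ratio -\frac{1}{2}; with t_0 = \frac{3}{5}, classification follows.


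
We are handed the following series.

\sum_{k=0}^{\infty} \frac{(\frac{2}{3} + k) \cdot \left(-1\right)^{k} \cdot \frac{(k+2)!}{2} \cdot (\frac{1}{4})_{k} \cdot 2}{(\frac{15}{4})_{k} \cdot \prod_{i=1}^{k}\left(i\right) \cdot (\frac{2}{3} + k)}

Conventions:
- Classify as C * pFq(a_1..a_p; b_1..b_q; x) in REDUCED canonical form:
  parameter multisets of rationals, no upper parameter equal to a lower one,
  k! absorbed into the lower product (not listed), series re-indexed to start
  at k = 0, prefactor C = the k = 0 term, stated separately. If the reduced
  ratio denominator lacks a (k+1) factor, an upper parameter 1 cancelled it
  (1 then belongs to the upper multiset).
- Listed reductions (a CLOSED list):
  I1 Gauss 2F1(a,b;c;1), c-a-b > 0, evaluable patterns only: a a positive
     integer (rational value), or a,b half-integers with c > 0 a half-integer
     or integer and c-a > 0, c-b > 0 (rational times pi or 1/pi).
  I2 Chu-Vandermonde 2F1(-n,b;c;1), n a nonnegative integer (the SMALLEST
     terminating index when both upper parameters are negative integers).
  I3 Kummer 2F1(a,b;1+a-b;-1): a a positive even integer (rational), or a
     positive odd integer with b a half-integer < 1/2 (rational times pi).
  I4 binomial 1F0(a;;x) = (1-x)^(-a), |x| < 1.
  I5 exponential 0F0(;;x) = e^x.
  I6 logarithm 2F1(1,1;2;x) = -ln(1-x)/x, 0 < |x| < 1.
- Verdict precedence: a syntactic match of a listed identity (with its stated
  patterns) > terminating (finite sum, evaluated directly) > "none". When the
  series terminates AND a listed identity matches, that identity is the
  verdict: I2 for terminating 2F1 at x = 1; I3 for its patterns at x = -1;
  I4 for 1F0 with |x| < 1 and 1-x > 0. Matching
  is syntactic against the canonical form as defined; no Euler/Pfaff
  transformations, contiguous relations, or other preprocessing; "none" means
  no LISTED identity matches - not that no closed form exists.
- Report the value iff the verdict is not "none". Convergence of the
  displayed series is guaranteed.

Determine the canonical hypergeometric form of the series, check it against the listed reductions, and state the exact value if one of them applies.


With C = 2: the canonical form is 2F1(\frac{1}{4}, 3; \frac{15}{4}; -1). Verdict: none - this 2F1 at x = -1 matches no listed pattern, and upper {\frac{1}{4}, 3} holds no stopper.

Key step: t_0 being 2, the factor k + 2/3 cancels (top and bottom), leaving C = 2, x = -1.
Adjacent-term ratio: r(k) = -1 * (k+\frac{1}{4}) (k+3) / [(k+\frac{15}{4}) (k+1)] - rational in k. x = -1; t_0 = 2; negate the roots.


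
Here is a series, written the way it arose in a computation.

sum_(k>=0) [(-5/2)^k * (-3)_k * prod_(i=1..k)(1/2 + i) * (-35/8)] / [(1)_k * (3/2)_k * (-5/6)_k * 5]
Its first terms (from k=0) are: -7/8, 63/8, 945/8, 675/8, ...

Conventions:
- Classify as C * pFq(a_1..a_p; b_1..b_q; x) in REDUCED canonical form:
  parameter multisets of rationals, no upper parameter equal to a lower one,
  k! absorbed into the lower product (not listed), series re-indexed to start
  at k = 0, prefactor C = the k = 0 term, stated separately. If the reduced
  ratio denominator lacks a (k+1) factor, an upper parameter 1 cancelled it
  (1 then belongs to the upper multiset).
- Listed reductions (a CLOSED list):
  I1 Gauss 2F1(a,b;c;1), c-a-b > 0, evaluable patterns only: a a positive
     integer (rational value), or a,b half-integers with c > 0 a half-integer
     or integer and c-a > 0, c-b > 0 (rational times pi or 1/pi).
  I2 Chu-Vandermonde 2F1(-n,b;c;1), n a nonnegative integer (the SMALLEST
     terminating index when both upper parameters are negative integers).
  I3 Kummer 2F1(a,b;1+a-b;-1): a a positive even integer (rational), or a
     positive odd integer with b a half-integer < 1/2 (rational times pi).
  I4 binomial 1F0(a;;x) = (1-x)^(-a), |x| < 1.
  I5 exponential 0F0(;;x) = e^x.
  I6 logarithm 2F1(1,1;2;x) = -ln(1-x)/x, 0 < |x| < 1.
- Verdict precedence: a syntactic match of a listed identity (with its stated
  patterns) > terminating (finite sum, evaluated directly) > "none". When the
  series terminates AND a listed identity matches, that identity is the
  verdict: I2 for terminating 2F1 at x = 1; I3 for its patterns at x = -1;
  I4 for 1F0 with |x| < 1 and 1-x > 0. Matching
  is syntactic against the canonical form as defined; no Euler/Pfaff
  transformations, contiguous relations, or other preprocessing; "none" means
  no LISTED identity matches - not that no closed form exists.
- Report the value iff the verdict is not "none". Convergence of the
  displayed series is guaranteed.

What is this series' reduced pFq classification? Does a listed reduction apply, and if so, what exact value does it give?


x = -5/2 here; the reduced form reads 1F1, upper {-3}, lower {-5/6}, C = -7/8. Verdict: terminating. (-3)_k vanishes past k = 3, leaving a 4-term sum, computed directly. Hence: 419/2.

First insight: with t_0 = -7/8, the running product (C = -7/8, x = -5/2) telescopes to a rising factorial.
Term ratio: r(k) = (-5/2) * (k-3) / [(k-5/6) (k+1)] - rational in k, leading ratio (-5/2); with t_0 = -7/8, classification follows.
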